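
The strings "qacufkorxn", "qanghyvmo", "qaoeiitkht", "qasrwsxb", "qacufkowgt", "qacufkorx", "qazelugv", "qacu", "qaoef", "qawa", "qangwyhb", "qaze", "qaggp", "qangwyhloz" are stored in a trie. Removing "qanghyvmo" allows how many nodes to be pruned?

After clearing the end-marker at "qanghyvmo", prune upward until reaching a node still needed by another word.
The suffix "hyvmo" (5 nodes) is used only by "qanghyvmo"; the node for "qang" still has the child "w", so pruning stops there.
Nodes removed: 5

5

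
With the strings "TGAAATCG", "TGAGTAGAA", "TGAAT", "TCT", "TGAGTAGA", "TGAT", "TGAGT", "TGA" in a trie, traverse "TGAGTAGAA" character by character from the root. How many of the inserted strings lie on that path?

4

Walk "TGAGTAGAA" from the root; an end-of-word marker is hit whenever a stored word is a prefix of "TGAGTAGAA".
Prefixes of the query that are stored words: "TGA", "TGAGT", "TGAGTAGA", "TGAGTAGAA"
Count: 4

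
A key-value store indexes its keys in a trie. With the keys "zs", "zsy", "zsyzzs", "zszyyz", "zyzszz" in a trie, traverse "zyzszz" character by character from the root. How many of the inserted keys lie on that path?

1

Walk "zyzszz" from the root; an end-of-word marker is hit whenever a stored word is a prefix of "zyzszz".
Prefixes of the query that are stored words: "zyzszz"
Count: 1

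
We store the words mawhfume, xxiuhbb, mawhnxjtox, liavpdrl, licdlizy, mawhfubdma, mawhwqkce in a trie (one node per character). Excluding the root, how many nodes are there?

44

Insert word by word; a character creates a node only if that edge doesn't already exist:
  "mawhfume" → 8 new (m, a, w, h, f, u, m, e)
  "xxiuhbb" → 7 new (x, x, i, u, h, b, b)
  "mawhnxjtox" → prefix "mawh" already present; 6 new (n, x, j, t, o, x)
  "liavpdrl" → 8 new (l, i, a, v, p, d, r, l)
  "licdlizy" → prefix "li" already present; 6 new (c, d, l, i, z, y)
  "mawhfubdma" → prefix "mawhfu" already present; 4 new (b, d, m, a)
  "mawhwqkce" → prefix "mawh" already present; 5 new (w, q, k, c, e)
Total nodes = 8 + 7 + 6 + 8 + 6 + 4 + 5 = 44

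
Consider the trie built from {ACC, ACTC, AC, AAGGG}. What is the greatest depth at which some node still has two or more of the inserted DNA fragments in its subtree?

2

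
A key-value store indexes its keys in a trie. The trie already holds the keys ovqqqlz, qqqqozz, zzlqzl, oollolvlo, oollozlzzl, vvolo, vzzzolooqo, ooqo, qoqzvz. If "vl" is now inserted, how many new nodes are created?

The longest prefix of "vl" already in the trie is "v" (length 1).
So 2 − 1 = 1 new nodes.

1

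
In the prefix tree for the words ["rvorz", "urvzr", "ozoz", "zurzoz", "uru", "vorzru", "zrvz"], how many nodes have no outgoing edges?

7

A leaf is a node with no children — equivalently, the end of a word that is not a proper prefix of any other stored word.
Those words: "ozoz", "rvorz", "uru", "urvzr", "vorzru", "zrvz", "zurzoz"
Leaf count: 7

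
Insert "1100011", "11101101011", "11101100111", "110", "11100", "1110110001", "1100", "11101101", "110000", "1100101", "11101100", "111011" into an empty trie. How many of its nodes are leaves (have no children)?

7

A leaf is a node with no children — equivalently, the end of a word that is not a proper prefix of any other stored word.
Those words: "110000", "1100011", "1100101", "11100", "1110110001", "11101100111", "11101101011"
Leaf count: 7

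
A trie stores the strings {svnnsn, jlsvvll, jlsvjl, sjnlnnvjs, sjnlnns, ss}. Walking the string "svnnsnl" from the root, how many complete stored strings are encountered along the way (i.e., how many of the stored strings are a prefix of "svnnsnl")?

1

Walk "svnnsnl" from the root; an end-of-word marker is hit whenever a stored word is a prefix of "svnnsnl".
Prefixes of the query that are stored words: "svnnsn"
Count: 1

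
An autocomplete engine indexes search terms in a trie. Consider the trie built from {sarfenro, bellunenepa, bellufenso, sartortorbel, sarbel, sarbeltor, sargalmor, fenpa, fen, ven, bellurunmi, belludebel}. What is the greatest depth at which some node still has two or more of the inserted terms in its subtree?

The deepest shared node is where two words last agree before diverging.
"sarbel" and "sarbeltor" agree on "sarbel" (6 characters) before diverging; nothing deeper is shared.
Longest shared-prefix length: 6

6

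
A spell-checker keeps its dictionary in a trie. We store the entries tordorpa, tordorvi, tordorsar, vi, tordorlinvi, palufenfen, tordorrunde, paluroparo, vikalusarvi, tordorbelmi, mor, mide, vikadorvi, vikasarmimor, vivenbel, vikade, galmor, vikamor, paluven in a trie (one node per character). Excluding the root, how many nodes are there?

93

Insert word by word; a character creates a node only if that edge doesn't already exist:
  "tordorpa" → 8 new (t, o, r, d, o, r, p, a)
  "tordorvi" → prefix "tordor" already present; 2 new (v, i)
  "tordorsar" → prefix "tordor" already present; 3 new (s, a, r)
  "vi" → 2 new (v, i)
  "tordorlinvi" → prefix "tordor" already present; 5 new (l, i, n, v, i)
  "palufenfen" → 10 new (p, a, l, u, f, e, n, f, e, n)
  "tordorrunde" → prefix "tordor" already present; 5 new (r, u, n, d, e)
  "paluroparo" → prefix "palu" already present; 6 new (r, o, p, a, r, o)
  "vikalusarvi" → prefix "vi" already present; 9 new (k, a, l, u, s, a, r, v, i)
  "tordorbelmi" → prefix "tordor" already present; 5 new (b, e, l, m, i)
  "mor" → 3 new (m, o, r)
  "mide" → prefix "m" already present; 3 new (i, d, e)
  "vikadorvi" → prefix "vika" already present; 5 new (d, o, r, v, i)
  "vikasarmimor" → prefix "vika" already present; 8 new (s, a, r, m, i, m, o, r)
  "vivenbel" → prefix "vi" already present; 6 new (v, e, n, b, e, l)
  "vikade" → prefix "vikad" already present; 1 new (e)
  "galmor" → 6 new (g, a, l, m, o, r)
  "vikamor" → prefix "vika" already present; 3 new (m, o, r)
  "paluven" → prefix "palu" already present; 3 new (v, e, n)
Total nodes = 8 + 2 + 3 + 2 + 5 + 10 + 5 + 6 + 9 + 5 + 3 + 3 + 5 + 8 + 6 + 1 + 6 + 3 + 3 = 93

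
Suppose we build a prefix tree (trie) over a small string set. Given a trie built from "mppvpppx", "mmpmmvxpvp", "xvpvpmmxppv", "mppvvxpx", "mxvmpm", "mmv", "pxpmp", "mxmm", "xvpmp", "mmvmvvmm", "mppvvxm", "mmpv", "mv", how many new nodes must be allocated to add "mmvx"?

"mmv" is already a path in the trie; the remaining "x" must be added.
Each of the 1 remaining characters creates one node.

1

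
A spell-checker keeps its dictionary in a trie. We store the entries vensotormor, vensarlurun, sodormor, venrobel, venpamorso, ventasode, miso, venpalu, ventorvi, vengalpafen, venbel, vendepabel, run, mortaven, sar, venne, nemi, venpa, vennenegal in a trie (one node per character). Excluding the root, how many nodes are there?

Count nodes per top-level branch (shared prefixes stored once):
  'm'-branch (miso, mortaven): 11 nodes
  'n'-branch (nemi): 4 nodes
  'r'-branch (run): 3 nodes
  's'-branch (sar, sodormor): 10 nodes
  'v'-branch (venbel, vendepabel, vengalpafen, venne, vennenegal, venpa, venpalu, venpamorso, venrobel, vensarlurun, vensotormor, ventasode, ventorvi): 67 nodes
Sum: 95

95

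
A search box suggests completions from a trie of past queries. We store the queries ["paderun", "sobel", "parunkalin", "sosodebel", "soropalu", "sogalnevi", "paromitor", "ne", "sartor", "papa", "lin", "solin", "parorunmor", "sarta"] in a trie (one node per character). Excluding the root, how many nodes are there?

Count nodes per top-level branch (shared prefixes stored once):
  'l'-branch (lin): 3 nodes
  'n'-branch (ne): 2 nodes
  'p'-branch (paderun, papa, paromitor, parorunmor, parunkalin): 29 nodes
  's'-branch (sarta, sartor, sobel, sogalnevi, solin, soropalu, sosodebel): 34 nodes
Sum: 68

68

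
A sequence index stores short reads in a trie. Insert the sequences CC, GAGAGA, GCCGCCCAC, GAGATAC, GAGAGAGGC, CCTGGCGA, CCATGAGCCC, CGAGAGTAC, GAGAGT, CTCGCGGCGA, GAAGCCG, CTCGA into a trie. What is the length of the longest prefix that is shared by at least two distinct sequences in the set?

The deepest shared node is where two words last agree before diverging.
e.g. "GAGAGA" and "GAGAGAGGC" share the prefix "GAGAGA" of length 6; no pair shares a longer one.
Longest shared-prefix length: 6

6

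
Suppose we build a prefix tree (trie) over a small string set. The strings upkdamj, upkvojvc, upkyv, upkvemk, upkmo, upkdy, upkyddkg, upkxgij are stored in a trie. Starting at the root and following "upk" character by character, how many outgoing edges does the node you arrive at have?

5

Follow the path "upk" to its node, then look at its outgoing edges.
Characters that immediately follow "upk" among the stored strings: {d, m, v, x, y}.
That node has 5 child edges.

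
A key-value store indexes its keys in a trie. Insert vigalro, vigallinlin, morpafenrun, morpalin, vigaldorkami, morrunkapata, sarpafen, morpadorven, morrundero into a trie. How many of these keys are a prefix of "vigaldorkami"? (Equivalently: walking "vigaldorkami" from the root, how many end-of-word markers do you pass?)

Check each prefix of "vigaldorkami" against the stored set — each match is an end-marker on the path.
Prefixes of the query that are stored words: "vigaldorkami"
Count: 1

1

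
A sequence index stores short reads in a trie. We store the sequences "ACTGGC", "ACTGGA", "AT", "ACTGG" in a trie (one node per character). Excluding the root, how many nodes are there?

8

Trie structure (* marks end of a word):
(root)
└─ A
   ├─ C
   │  └─ T
   │     └─ G
   │        └─ G *
   │           ├─ A *
   │           └─ C *
   └─ T *
Counting every labelled node above: 8.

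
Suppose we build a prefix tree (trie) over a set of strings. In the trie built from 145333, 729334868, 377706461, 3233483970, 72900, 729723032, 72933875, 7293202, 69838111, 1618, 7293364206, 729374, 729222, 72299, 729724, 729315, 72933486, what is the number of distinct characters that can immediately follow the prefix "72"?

The children of the "72" node are the distinct next characters among strings starting with "72".
Characters that immediately follow "72" among the stored strings: {2, 9}.
That node has 2 child edges.

2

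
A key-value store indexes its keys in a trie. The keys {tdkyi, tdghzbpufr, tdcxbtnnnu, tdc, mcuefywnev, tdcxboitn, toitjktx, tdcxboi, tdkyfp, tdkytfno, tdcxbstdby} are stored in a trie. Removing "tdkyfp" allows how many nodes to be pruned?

2

After clearing the end-marker at "tdkyfp", prune upward until reaching a node still needed by another word.
The suffix "fp" (2 nodes) is used only by "tdkyfp"; the node for "tdky" still has the child "i", so pruning stops there.
Nodes removed: 2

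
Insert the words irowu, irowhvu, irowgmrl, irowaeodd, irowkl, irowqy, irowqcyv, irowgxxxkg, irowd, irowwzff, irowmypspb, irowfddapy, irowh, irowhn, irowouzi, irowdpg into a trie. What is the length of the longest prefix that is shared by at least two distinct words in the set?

5

Equivalently: take the maximum, over all pairs, of their longest common prefix length.
e.g. "irowd" and "irowdpg" share the prefix "irowd" of length 5; no pair shares a longer one.
Longest shared-prefix length: 5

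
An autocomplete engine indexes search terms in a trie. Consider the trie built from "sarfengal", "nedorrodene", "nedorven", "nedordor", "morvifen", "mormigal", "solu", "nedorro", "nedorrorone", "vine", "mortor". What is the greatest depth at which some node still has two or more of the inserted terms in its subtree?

Look for the deepest trie node that still has at least two words in its subtree.
"nedorro" and "nedorrodene" agree on "nedorro" (7 characters) before diverging; nothing deeper is shared.
Longest shared-prefix length: 7

7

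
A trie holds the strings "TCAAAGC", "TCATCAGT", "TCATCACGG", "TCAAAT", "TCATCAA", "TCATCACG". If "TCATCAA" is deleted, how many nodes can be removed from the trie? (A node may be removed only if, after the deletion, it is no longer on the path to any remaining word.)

Walk "TCATCAA" from the leaf back toward the root, removing each node that no remaining word uses.
The suffix "A" (1 node) is used only by "TCATCAA"; the node for "TCATCA" still has the child "G", so pruning stops there.
Nodes removed: 1

1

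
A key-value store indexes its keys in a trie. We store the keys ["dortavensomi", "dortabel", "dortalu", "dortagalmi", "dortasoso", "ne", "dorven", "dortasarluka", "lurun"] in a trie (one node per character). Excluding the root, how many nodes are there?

42

Trace insertions, counting only characters that open a new branch:
  "dortavensomi" → 12 new (d, o, r, t, a, v, e, n, s, o, m, i)
  "dortabel" → prefix "dorta" already present; 3 new (b, e, l)
  "dortalu" → prefix "dorta" already present; 2 new (l, u)
  "dortagalmi" → prefix "dorta" already present; 5 new (g, a, l, m, i)
  "dortasoso" → prefix "dorta" already present; 4 new (s, o, s, o)
  "ne" → 2 new (n, e)
  "dorven" → prefix "dor" already present; 3 new (v, e, n)
  "dortasarluka" → prefix "dortas" already present; 6 new (a, r, l, u, k, a)
  "lurun" → 5 new (l, u, r, u, n)
Total nodes = 12 + 3 + 2 + 5 + 4 + 2 + 3 + 6 + 5 = 42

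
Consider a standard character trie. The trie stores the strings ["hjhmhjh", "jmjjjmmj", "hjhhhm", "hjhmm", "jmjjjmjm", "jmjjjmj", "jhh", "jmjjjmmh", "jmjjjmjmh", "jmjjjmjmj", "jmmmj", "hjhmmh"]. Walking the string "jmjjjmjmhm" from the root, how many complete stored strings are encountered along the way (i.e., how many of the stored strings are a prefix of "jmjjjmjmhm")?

3

Check each prefix of "jmjjjmjmhm" against the stored set — each match is an end-marker on the path.
Prefixes of the query that are stored words: "jmjjjmj", "jmjjjmjm", "jmjjjmjmh"
Count: 3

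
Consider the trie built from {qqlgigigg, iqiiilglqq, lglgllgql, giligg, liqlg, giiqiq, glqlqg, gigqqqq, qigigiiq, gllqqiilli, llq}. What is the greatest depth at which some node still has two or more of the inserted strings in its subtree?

2

Look for the deepest trie node that still has at least two words in its subtree.
"gigqqqq" and "giiqiq" agree on "gi" (2 characters) before diverging; nothing deeper is shared.
Longest shared-prefix length: 2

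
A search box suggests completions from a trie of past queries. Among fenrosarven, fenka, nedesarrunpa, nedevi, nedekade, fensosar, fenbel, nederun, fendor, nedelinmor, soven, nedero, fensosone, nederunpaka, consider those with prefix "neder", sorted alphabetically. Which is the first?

DFS of the "neder" subtree visits, in order: "nedero", "nederun", "nederunpaka"
Position 1: nedero

nedero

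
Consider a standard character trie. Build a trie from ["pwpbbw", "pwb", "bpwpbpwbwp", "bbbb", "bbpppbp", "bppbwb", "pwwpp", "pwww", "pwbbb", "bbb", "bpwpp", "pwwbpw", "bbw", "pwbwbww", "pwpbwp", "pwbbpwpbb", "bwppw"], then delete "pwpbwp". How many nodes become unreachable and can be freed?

A node on "pwpbwp"'s path can go only if nothing else ends at it or branches off below it.
The suffix "wp" (2 nodes) is used only by "pwpbwp"; the node for "pwpb" still has the child "b", so pruning stops there.
Nodes removed: 2

2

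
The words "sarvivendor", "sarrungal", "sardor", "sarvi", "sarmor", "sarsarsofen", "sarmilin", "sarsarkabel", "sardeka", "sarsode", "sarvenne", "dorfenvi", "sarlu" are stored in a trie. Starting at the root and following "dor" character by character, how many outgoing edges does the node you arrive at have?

Walk "dor" from the root, arriving at one node.
Distinct next characters after "dor": f.
That node has 1 child edge.

1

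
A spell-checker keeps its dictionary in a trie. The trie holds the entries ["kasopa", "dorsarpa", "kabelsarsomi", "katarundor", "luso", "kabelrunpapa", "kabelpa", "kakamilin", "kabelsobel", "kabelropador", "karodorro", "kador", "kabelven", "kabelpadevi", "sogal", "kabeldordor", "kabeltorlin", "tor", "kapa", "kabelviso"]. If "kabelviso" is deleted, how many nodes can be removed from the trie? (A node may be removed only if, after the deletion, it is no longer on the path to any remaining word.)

3

Walk "kabelviso" from the leaf back toward the root, removing each node that no remaining word uses.
The suffix "iso" (3 nodes) is used only by "kabelviso"; the node for "kabelv" still has the child "e", so pruning stops there.
Nodes removed: 3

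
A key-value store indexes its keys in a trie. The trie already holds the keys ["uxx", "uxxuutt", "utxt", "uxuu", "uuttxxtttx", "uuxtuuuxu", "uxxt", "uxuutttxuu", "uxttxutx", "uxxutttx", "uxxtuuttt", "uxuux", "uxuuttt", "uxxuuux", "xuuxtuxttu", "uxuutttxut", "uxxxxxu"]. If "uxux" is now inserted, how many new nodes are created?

1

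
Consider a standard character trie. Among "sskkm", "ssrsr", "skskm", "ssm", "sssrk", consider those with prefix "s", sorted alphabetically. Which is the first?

skskm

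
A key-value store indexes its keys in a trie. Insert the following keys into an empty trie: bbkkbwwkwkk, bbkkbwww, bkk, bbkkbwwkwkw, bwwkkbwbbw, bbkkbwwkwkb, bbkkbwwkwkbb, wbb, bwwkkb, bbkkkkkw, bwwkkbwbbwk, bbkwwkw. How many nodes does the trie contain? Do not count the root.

Trace insertions, counting only characters that open a new branch:
  "bbkkbwwkwkk" → 11 new (b, b, k, k, b, w, w, k, w, k, k)
  "bbkkbwww" → prefix "bbkkbww" already present; 1 new (w)
  "bkk" → prefix "b" already present; 2 new (k, k)
  "bbkkbwwkwkw" → prefix "bbkkbwwkwk" already present; 1 new (w)
  "bwwkkbwbbw" → prefix "b" already present; 9 new (w, w, k, k, b, w, b, b, w)
  "bbkkbwwkwkb" → prefix "bbkkbwwkwk" already present; 1 new (b)
  "bbkkbwwkwkbb" → prefix "bbkkbwwkwkb" already present; 1 new (b)
  "wbb" → 3 new (w, b, b)
  "bwwkkb" → prefix "bwwkkb" already present; 0 new (none)
  "bbkkkkkw" → prefix "bbkk" already present; 4 new (k, k, k, w)
  "bwwkkbwbbwk" → prefix "bwwkkbwbbw" already present; 1 new (k)
  "bbkwwkw" → prefix "bbk" already present; 4 new (w, w, k, w)
Total nodes = 11 + 1 + 2 + 1 + 9 + 1 + 1 + 3 + 0 + 4 + 1 + 4 = 38

38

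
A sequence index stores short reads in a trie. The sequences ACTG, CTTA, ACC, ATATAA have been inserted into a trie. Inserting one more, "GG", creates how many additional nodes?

2

Nothing in the trie begins with "G"; the whole of "GG" is new.
2 − 0 = 2 new nodes.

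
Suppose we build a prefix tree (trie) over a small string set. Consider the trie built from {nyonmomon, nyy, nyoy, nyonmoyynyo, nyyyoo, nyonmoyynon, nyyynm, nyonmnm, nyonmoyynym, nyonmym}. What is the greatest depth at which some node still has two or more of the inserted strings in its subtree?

10

The deepest shared node is where two words last agree before diverging.
"nyonmoyynym" and "nyonmoyynyo" agree on "nyonmoyyny" (10 characters) before diverging; nothing deeper is shared.
Longest shared-prefix length: 10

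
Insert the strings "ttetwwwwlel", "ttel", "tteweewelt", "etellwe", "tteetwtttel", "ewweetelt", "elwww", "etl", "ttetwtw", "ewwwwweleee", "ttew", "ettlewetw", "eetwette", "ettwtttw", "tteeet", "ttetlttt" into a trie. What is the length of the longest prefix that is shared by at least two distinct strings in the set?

5

Equivalently: take the maximum, over all pairs, of their longest common prefix length.
"ttetwtw" and "ttetwwwwlel" agree on "ttetw" (5 characters) before diverging; nothing deeper is shared.
Longest shared-prefix length: 5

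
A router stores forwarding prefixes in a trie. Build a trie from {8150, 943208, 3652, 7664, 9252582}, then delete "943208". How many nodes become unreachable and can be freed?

A node on "943208"'s path can go only if nothing else ends at it or branches off below it.
The suffix "43208" (5 nodes) is used only by "943208"; the node for "9" still has the child "2", so pruning stops there.
Nodes removed: 5

5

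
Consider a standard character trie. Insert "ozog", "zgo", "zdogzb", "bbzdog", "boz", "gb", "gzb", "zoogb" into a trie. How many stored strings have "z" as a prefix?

Filter for entries beginning with "z":
Words under "z": zdogzb, zgo, zoogb
Count: 3

3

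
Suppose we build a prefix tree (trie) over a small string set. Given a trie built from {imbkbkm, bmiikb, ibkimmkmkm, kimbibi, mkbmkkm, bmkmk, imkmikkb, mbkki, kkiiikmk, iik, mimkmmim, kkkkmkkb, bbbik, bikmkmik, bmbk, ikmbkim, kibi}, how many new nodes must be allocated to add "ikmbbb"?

2

The longest prefix of "ikmbbb" already in the trie is "ikmb" (length 4).
New nodes needed: |"ikmbbb"| − 4 = 6 − 4 = 2.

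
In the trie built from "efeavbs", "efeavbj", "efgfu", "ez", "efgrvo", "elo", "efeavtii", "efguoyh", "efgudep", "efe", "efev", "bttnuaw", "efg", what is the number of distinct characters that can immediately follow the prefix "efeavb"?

The children of the "efeavb" node are the distinct next characters among strings starting with "efeavb".
Distinct next characters after "efeavb": j, s.
That node has 2 child edges.

2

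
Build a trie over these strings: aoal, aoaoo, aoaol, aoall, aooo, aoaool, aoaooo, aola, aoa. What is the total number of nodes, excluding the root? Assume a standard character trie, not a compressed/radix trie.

Count nodes per top-level branch (shared prefixes stored once):
  'a'-branch (aoa, aoal, aoall, aoaol, aoaoo, aoaool, aoaooo, aola, aooo): 14 nodes
Sum: 14

14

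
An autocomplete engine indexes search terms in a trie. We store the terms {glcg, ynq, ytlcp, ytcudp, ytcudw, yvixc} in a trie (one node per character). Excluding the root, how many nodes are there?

20

Count nodes per top-level branch (shared prefixes stored once):
  'g'-branch (glcg): 4 nodes
  'y'-branch (ynq, ytcudp, ytcudw, ytlcp, yvixc): 16 nodes
Sum: 20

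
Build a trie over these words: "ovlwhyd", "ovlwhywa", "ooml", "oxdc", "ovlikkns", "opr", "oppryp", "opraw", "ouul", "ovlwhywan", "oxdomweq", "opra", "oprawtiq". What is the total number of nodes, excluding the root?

40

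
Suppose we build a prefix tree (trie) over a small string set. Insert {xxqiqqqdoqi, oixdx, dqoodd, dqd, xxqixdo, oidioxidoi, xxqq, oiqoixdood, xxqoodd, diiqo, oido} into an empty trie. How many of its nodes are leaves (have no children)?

A leaf is a node with no children — equivalently, the end of a word that is not a proper prefix of any other stored word.
Those words: "diiqo", "dqd", "dqoodd", "oidioxidoi", "oido", "oiqoixdood", "oixdx", "xxqiqqqdoqi", "xxqixdo", "xxqoodd", "xxqq"
Leaf count: 11

11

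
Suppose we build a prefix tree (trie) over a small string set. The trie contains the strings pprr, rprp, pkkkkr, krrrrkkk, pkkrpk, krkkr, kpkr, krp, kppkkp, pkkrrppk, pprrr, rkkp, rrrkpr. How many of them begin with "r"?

3

Traverse to the node for "r", then collect every word in that subtree.
Words under "r": rkkp, rprp, rrrkpr
Count: 3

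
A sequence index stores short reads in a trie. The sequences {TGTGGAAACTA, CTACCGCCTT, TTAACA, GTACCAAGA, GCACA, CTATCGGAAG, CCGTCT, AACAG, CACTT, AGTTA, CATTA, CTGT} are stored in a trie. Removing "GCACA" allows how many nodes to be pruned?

4

Walk "GCACA" from the leaf back toward the root, removing each node that no remaining word uses.
The suffix "CACA" (4 nodes) is used only by "GCACA"; the node for "G" still has the child "T", so pruning stops there.
Nodes removed: 4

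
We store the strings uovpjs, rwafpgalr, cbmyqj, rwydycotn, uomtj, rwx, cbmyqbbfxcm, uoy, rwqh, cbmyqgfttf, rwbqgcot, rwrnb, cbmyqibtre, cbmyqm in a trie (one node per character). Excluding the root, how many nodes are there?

61

Insert word by word; a character creates a node only if that edge doesn't already exist:
  "uovpjs" → 6 new (u, o, v, p, j, s)
  "rwafpgalr" → 9 new (r, w, a, f, p, g, a, l, r)
  "cbmyqj" → 6 new (c, b, m, y, q, j)
  "rwydycotn" → prefix "rw" already present; 7 new (y, d, y, c, o, t, n)
  "uomtj" → prefix "uo" already present; 3 new (m, t, j)
  "rwx" → prefix "rw" already present; 1 new (x)
  "cbmyqbbfxcm" → prefix "cbmyq" already present; 6 new (b, b, f, x, c, m)
  "uoy" → prefix "uo" already present; 1 new (y)
  "rwqh" → prefix "rw" already present; 2 new (q, h)
  "cbmyqgfttf" → prefix "cbmyq" already present; 5 new (g, f, t, t, f)
  "rwbqgcot" → prefix "rw" already present; 6 new (b, q, g, c, o, t)
  "rwrnb" → prefix "rw" already present; 3 new (r, n, b)
  "cbmyqibtre" → prefix "cbmyq" already present; 5 new (i, b, t, r, e)
  "cbmyqm" → prefix "cbmyq" already present; 1 new (m)
Total nodes = 6 + 9 + 6 + 7 + 3 + 1 + 6 + 1 + 2 + 5 + 6 + 3 + 5 + 1 = 61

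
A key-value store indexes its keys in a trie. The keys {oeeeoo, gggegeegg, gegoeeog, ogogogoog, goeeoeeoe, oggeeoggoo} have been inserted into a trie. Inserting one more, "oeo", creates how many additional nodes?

The longest prefix of "oeo" already in the trie is "oe" (length 2).
So 3 − 2 = 1 new nodes.

1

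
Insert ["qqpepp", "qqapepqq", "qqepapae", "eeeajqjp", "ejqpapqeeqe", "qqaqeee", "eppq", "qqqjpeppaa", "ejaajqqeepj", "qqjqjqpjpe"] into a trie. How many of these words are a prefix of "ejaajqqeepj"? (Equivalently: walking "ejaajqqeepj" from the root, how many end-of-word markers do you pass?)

Walk "ejaajqqeepj" from the root; an end-of-word marker is hit whenever a stored word is a prefix of "ejaajqqeepj".
Prefixes of the query that are stored words: "ejaajqqeepj"
Count: 1

1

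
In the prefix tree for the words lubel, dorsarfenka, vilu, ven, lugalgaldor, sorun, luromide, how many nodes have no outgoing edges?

A leaf is a node with no children — equivalently, the end of a word that is not a proper prefix of any other stored word.
Those words: "dorsarfenka", "lubel", "lugalgaldor", "luromide", "sorun", "ven", "vilu"
Leaf count: 7

7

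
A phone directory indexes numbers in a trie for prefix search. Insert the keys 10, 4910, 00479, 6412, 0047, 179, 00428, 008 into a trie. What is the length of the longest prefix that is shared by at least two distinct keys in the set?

4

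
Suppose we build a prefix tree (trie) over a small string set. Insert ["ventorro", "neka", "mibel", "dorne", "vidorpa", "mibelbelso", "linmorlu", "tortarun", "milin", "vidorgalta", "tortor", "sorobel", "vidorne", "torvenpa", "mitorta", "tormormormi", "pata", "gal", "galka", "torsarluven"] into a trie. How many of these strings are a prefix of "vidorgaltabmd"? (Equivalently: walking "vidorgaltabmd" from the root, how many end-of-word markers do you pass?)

Walk "vidorgaltabmd" from the root; an end-of-word marker is hit whenever a stored word is a prefix of "vidorgaltabmd".
Prefixes of the query that are stored words: "vidorgalta"
Count: 1

1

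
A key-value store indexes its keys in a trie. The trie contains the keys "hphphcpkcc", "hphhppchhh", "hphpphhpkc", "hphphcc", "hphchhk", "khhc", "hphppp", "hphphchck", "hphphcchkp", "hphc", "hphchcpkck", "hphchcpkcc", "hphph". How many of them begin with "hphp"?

Filter for entries beginning with "hphp":
Words under "hphp": hphph, hphphcc, hphphcchkp, hphphchck, hphphcpkcc, hphpphhpkc, hphppp
Count: 7

7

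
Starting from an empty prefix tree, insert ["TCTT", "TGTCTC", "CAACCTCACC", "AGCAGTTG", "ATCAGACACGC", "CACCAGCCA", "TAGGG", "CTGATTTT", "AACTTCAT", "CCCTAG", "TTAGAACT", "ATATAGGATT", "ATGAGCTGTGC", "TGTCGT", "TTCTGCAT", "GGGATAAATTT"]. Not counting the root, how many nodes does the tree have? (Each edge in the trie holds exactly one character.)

110

Trace insertions, counting only characters that open a new branch:
  "TCTT" → 4 new (T, C, T, T)
  "TGTCTC" → prefix "T" already present; 5 new (G, T, C, T, C)
  "CAACCTCACC" → 10 new (C, A, A, C, C, T, C, A, C, C)
  "AGCAGTTG" → 8 new (A, G, C, A, G, T, T, G)
  "ATCAGACACGC" → prefix "A" already present; 10 new (T, C, A, G, A, C, A, C, G, C)
  "CACCAGCCA" → prefix "CA" already present; 7 new (C, C, A, G, C, C, A)
  "TAGGG" → prefix "T" already present; 4 new (A, G, G, G)
  "CTGATTTT" → prefix "C" already present; 7 new (T, G, A, T, T, T, T)
  "AACTTCAT" → prefix "A" already present; 7 new (A, C, T, T, C, A, T)
  "CCCTAG" → prefix "C" already present; 5 new (C, C, T, A, G)
  "TTAGAACT" → prefix "T" already present; 7 new (T, A, G, A, A, C, T)
  "ATATAGGATT" → prefix "AT" already present; 8 new (A, T, A, G, G, A, T, T)
  "ATGAGCTGTGC" → prefix "AT" already present; 9 new (G, A, G, C, T, G, T, G, C)
  "TGTCGT" → prefix "TGTC" already present; 2 new (G, T)
  "TTCTGCAT" → prefix "TT" already present; 6 new (C, T, G, C, A, T)
  "GGGATAAATTT" → 11 new (G, G, G, A, T, A, A, A, T, T, T)
Total nodes = 4 + 5 + 10 + 8 + 10 + 7 + 4 + 7 + 7 + 5 + 7 + 8 + 9 + 2 + 6 + 11 = 110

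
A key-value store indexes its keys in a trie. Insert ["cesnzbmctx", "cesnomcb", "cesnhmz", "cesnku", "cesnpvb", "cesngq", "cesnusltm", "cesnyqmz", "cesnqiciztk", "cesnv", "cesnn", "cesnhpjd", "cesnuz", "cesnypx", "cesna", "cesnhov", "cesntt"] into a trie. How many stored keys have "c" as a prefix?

17

Filter for entries beginning with "c":
Matches: "cesna", "cesngq", "cesnhmz", "cesnhov", "cesnhpjd", "cesnku", "cesnn", "cesnomcb", "cesnpvb", "cesnqiciztk", "cesntt", "cesnusltm", "cesnuz", "cesnv", "cesnypx", "cesnyqmz", "cesnzbmctx"
Count: 17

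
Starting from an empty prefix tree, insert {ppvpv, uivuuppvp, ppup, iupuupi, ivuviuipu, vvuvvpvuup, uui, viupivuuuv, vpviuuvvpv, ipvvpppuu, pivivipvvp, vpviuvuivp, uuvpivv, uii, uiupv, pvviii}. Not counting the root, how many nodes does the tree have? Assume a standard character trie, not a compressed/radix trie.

Trace insertions, counting only characters that open a new branch:
  "ppvpv" → 5 new (p, p, v, p, v)
  "uivuuppvp" → 9 new (u, i, v, u, u, p, p, v, p)
  "ppup" → prefix "pp" already present; 2 new (u, p)
  "iupuupi" → 7 new (i, u, p, u, u, p, i)
  "ivuviuipu" → prefix "i" already present; 8 new (v, u, v, i, u, i, p, u)
  "vvuvvpvuup" → 10 new (v, v, u, v, v, p, v, u, u, p)
  "uui" → prefix "u" already present; 2 new (u, i)
  "viupivuuuv" → prefix "v" already present; 9 new (i, u, p, i, v, u, u, u, v)
  "vpviuuvvpv" → prefix "v" already present; 9 new (p, v, i, u, u, v, v, p, v)
  "ipvvpppuu" → prefix "i" already present; 8 new (p, v, v, p, p, p, u, u)
  "pivivipvvp" → prefix "p" already present; 9 new (i, v, i, v, i, p, v, v, p)
  "vpviuvuivp" → prefix "vpviu" already present; 5 new (v, u, i, v, p)
  "uuvpivv" → prefix "uu" already present; 5 new (v, p, i, v, v)
  "uii" → prefix "ui" already present; 1 new (i)
  "uiupv" → prefix "ui" already present; 3 new (u, p, v)
  "pvviii" → prefix "p" already present; 5 new (v, v, i, i, i)
Total nodes = 5 + 9 + 2 + 7 + 8 + 10 + 2 + 9 + 9 + 8 + 9 + 5 + 5 + 1 + 3 + 5 = 97

97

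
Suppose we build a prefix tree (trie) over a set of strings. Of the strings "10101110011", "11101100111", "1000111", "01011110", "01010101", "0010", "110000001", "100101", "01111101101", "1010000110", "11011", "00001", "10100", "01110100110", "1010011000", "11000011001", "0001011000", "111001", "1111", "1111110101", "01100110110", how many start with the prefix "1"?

13

Walk to "1"; the words in its subtree are exactly those with that prefix.
Matches: "1000111", "100101", "10100", "1010000110", "1010011000", "10101110011", "110000001", "11000011001", "11011", "111001", "11101100111", "1111", "1111110101"
Count: 13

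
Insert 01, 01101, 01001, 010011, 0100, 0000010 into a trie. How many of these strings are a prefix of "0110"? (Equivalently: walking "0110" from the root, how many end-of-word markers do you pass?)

Traverse "0110" character by character; count nodes along the way that are marked as word ends.
Prefixes of the query that are stored words: "01"
Count: 1

1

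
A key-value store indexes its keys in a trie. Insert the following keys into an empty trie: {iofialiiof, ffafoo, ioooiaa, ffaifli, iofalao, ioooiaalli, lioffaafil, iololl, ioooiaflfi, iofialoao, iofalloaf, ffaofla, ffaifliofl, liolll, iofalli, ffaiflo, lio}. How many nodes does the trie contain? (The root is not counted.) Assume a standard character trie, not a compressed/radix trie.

Count nodes per top-level branch (shared prefixes stored once):
  'f'-branch (ffafoo, ffaifli, ffaifliofl, ffaiflo, ffaofla): 18 nodes
  'i'-branch (iofalao, iofalli, iofalloaf, iofialiiof, iofialoao, iololl, ioooiaa, ioooiaalli, ioooiaflfi): 38 nodes
  'l'-branch (lio, lioffaafil, liolll): 13 nodes
Sum: 69

69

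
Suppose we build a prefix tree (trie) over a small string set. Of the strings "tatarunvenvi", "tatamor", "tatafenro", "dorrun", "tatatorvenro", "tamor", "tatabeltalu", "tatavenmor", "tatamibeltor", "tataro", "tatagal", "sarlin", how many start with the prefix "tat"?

Walk to "tat"; the words in its subtree are exactly those with that prefix.
Words under "tat": tatabeltalu, tatafenro, tatagal, tatamibeltor, tatamor, tataro, tatarunvenvi, tatatorvenro, tatavenmor
Count: 9

9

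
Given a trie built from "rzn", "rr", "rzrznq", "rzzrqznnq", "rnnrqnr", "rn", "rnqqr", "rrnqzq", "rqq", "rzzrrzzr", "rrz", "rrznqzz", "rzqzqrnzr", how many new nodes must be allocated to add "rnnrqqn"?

2

"rnnrq" is already a path in the trie; the remaining "qn" must be added.
Each of the 2 remaining characters creates one node.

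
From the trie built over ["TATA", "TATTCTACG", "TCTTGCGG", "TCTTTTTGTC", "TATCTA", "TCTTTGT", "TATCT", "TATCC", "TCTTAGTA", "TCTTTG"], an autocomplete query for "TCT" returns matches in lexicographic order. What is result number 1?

TCTTAGTA

Words with prefix "TCT", in lexicographic order: "TCTTAGTA", "TCTTGCGG", "TCTTTG", "TCTTTGT", "TCTTTTTGTC"
The 1st is TCTTAGTA.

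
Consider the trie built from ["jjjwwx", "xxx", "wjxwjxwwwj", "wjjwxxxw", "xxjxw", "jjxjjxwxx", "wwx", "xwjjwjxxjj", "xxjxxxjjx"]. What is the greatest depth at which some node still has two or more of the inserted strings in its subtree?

Equivalently: take the maximum, over all pairs, of their longest common prefix length.
"xxjxw" and "xxjxxxjjx" agree on "xxjx" (4 characters) before diverging; nothing deeper is shared.
Longest shared-prefix length: 4

4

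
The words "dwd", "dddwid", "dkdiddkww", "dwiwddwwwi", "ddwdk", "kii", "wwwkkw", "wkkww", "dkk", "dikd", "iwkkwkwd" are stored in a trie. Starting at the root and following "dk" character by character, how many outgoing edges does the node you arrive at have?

2

Follow the path "dk" to its node, then look at its outgoing edges.
Characters that immediately follow "dk" among the stored strings: {d, k}.
That node has 2 child edges.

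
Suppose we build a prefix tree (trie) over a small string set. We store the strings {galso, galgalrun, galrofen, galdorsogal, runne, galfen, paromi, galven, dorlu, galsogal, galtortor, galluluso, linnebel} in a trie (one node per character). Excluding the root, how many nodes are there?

Insert word by word; a character creates a node only if that edge doesn't already exist:
  "galso" → 5 new (g, a, l, s, o)
  "galgalrun" → prefix "gal" already present; 6 new (g, a, l, r, u, n)
  "galrofen" → prefix "gal" already present; 5 new (r, o, f, e, n)
  "galdorsogal" → prefix "gal" already present; 8 new (d, o, r, s, o, g, a, l)
  "runne" → 5 new (r, u, n, n, e)
  "galfen" → prefix "gal" already present; 3 new (f, e, n)
  "paromi" → 6 new (p, a, r, o, m, i)
  "galven" → prefix "gal" already present; 3 new (v, e, n)
  "dorlu" → 5 new (d, o, r, l, u)
  "galsogal" → prefix "galso" already present; 3 new (g, a, l)
  "galtortor" → prefix "gal" already present; 6 new (t, o, r, t, o, r)
  "galluluso" → prefix "gal" already present; 6 new (l, u, l, u, s, o)
  "linnebel" → 8 new (l, i, n, n, e, b, e, l)
Total nodes = 5 + 6 + 5 + 8 + 5 + 3 + 6 + 3 + 5 + 3 + 6 + 6 + 8 = 69

69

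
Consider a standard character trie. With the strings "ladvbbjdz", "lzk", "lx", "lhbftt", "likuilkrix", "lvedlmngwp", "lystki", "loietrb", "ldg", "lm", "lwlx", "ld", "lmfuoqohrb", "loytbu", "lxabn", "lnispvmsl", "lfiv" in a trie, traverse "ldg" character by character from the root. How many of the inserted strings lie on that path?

Traverse "ldg" character by character; count nodes along the way that are marked as word ends.
Prefixes of the query that are stored words: "ld", "ldg"
Count: 2

2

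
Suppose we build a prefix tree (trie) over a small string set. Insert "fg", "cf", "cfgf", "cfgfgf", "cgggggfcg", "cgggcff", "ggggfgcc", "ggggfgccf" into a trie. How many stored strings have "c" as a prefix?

5

Walk to "c"; the words in its subtree are exactly those with that prefix.
Words under "c": cf, cfgf, cfgfgf, cgggcff, cgggggfcg
Count: 5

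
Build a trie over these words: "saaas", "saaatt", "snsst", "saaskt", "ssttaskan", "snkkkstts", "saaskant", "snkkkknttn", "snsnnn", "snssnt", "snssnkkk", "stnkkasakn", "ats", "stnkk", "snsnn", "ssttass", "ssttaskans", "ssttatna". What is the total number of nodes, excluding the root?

62

Insert word by word; a character creates a node only if that edge doesn't already exist:
  "saaas" → 5 new (s, a, a, a, s)
  "saaatt" → prefix "saaa" already present; 2 new (t, t)
  "snsst" → prefix "s" already present; 4 new (n, s, s, t)
  "saaskt" → prefix "saa" already present; 3 new (s, k, t)
  "ssttaskan" → prefix "s" already present; 8 new (s, t, t, a, s, k, a, n)
  "snkkkstts" → prefix "sn" already present; 7 new (k, k, k, s, t, t, s)
  "saaskant" → prefix "saask" already present; 3 new (a, n, t)
  "snkkkknttn" → prefix "snkkk" already present; 5 new (k, n, t, t, n)
  "snsnnn" → prefix "sns" already present; 3 new (n, n, n)
  "snssnt" → prefix "snss" already present; 2 new (n, t)
  "snssnkkk" → prefix "snssn" already present; 3 new (k, k, k)
  "stnkkasakn" → prefix "s" already present; 9 new (t, n, k, k, a, s, a, k, n)
  "ats" → 3 new (a, t, s)
  "stnkk" → prefix "stnkk" already present; 0 new (none)
  "snsnn" → prefix "snsnn" already present; 0 new (none)
  "ssttass" → prefix "ssttas" already present; 1 new (s)
  "ssttaskans" → prefix "ssttaskan" already present; 1 new (s)
  "ssttatna" → prefix "sstta" already present; 3 new (t, n, a)
Total nodes = 5 + 2 + 4 + 3 + 8 + 7 + 3 + 5 + 3 + 2 + 3 + 9 + 3 + 0 + 0 + 1 + 1 + 3 = 62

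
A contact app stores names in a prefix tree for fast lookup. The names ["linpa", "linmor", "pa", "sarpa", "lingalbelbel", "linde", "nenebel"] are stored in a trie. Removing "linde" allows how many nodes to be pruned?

2

Walk "linde" from the leaf back toward the root, removing each node that no remaining word uses.
The suffix "de" (2 nodes) is used only by "linde"; the node for "lin" still has the child "p", so pruning stops there.
Nodes removed: 2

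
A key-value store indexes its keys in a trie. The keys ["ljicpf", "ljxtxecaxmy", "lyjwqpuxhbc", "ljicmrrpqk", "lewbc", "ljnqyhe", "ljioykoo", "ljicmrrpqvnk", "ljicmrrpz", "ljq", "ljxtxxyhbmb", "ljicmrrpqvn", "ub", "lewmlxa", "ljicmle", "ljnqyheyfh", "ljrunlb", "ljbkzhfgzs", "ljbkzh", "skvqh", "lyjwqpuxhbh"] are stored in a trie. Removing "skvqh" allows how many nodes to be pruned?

A node on "skvqh"'s path can go only if nothing else ends at it or branches off below it.
No other word shares any prefix with "skvqh", so all 5 of its nodes go.
Nodes removed: 5

5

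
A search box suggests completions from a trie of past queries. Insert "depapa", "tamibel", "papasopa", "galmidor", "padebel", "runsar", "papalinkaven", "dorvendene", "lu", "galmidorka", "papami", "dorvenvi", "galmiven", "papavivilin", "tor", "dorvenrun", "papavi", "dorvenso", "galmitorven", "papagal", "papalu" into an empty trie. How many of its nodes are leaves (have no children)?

19

A leaf is a node with no children — equivalently, the end of a word that is not a proper prefix of any other stored word.
Those words: "depapa", "dorvendene", "dorvenrun", "dorvenso", "dorvenvi", "galmidorka", "galmitorven", "galmiven", "lu", "padebel", "papagal", "papalinkaven", "papalu", "papami", "papasopa", "papavivilin", "runsar", "tamibel", "tor"
Leaf count: 19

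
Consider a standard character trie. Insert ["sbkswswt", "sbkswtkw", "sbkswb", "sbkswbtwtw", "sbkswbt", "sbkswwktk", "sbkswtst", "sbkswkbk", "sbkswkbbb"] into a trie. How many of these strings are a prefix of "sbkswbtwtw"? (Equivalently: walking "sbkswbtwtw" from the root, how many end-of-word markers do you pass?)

3

Traverse "sbkswbtwtw" character by character; count nodes along the way that are marked as word ends.
Prefixes of the query that are stored words: "sbkswb", "sbkswbt", "sbkswbtwtw"
Count: 3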